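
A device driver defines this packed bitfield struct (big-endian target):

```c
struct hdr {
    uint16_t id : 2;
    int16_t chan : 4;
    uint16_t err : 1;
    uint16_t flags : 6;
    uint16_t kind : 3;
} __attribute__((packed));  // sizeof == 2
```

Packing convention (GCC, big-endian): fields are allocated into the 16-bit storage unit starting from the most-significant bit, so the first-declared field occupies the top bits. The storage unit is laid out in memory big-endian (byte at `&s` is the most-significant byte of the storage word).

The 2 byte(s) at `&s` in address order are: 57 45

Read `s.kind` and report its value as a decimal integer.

5

[0]=0x57 [1]=0x45 (big-endian) → word 0x5745
id:2 @ bit 14 → (0x5745>>14)&0x3 = 0x1
chan:4 @ bit 10 → (0x5745>>10)&0xf = 0x5
err:1 @ bit 9 → (0x5745>>9)&0x1 = 0x1
flags:6 @ bit 3 → (0x5745>>3)&0x3f = 0x28
kind:3 @ bit 0 → (0x5745>>0)&0x7 = 0x5  ←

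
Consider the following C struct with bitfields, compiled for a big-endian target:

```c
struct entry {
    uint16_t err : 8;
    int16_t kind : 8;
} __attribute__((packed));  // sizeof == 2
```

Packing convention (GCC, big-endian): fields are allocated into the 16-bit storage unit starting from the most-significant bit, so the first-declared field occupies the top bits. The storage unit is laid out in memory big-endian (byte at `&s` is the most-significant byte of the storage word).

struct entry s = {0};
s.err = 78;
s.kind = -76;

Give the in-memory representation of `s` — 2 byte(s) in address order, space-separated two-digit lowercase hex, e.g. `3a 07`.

4e b4

err (8b) val=78 bits=0x4e at bit 8: 0x4e00
kind (8b) val=-76 bits=0xb4 at bit 0: 0x4eb4
word = 0x4eb4 → big-endian bytes:
  [0]=0x4e  [1]=0xb4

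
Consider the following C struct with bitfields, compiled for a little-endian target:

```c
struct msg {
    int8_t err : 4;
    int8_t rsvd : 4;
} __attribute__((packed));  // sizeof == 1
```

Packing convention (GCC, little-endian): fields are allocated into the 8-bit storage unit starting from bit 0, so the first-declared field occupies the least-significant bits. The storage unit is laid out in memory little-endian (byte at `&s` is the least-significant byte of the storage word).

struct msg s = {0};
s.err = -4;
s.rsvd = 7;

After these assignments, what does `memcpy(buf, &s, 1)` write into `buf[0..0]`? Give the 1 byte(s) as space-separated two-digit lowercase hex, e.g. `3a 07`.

err:4 = -4 → 0xc << 0 → word 0x0c
rsvd:4 = 7 → 0x7 << 4 → word 0x7c
word = 0x7c → little-endian bytes:
  [0]=0x7c

7c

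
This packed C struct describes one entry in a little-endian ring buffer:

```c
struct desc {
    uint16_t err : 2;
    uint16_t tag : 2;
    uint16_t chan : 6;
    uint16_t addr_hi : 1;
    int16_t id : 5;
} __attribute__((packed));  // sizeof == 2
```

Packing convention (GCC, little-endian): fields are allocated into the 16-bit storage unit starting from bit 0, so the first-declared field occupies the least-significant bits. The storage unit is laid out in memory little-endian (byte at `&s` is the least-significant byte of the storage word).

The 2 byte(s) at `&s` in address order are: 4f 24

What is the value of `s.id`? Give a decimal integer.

4

[0]=0x4f [1]=0x24 (little-endian) → word 0x244f
err [0+:2] = (word>>0) & 0x3 = 3
tag [2+:2] = (word>>2) & 0x3 = 3
chan [4+:6] = (word>>4) & 0x3f = 4
addr_hi [10+:1] = (word>>10) & 0x1 = 1
id [11+:5] = (word>>11) & 0x1f = 4  ←
id signed 5b, MSB=0: value = 4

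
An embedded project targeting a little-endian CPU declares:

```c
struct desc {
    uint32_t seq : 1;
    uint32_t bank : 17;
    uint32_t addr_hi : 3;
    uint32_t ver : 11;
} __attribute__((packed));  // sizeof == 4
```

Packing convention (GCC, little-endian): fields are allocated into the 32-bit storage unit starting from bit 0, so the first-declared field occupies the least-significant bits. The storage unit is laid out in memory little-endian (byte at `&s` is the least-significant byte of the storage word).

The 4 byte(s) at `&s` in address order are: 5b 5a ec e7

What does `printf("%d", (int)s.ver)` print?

[0]=0x5b [1]=0x5a [2]=0xec [3]=0xe7 (little-endian) → word 0xe7ec5a5b
seq:1 @ bit 0 → (0xe7ec5a5b>>0)&0x1 = 0x1
bank:17 @ bit 1 → (0xe7ec5a5b>>1)&0x1ffff = 0x2d2d
addr_hi:3 @ bit 18 → (0xe7ec5a5b>>18)&0x7 = 0x3
ver:11 @ bit 21 → (0xe7ec5a5b>>21)&0x7ff = 0x73f  ←

1855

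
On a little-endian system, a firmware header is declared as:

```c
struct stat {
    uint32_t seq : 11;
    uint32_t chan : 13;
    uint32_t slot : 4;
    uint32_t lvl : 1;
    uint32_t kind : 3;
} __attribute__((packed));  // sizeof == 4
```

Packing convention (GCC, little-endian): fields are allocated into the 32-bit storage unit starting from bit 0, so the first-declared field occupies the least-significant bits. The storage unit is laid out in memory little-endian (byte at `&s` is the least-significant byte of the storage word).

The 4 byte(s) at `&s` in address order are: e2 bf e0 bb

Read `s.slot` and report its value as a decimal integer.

11

[0]=0xe2 [1]=0xbf [2]=0xe0 [3]=0xbb (little-endian) → word 0xbbe0bfe2
seq:11 @ bit 0 → (0xbbe0bfe2>>0)&0x7ff = 0x7e2
chan:13 @ bit 11 → (0xbbe0bfe2>>11)&0x1fff = 0x1c17
slot:4 @ bit 24 → (0xbbe0bfe2>>24)&0xf = 0xb  ←
lvl:1 @ bit 28 → (0xbbe0bfe2>>28)&0x1 = 0x1
kind:3 @ bit 29 → (0xbbe0bfe2>>29)&0x7 = 0x5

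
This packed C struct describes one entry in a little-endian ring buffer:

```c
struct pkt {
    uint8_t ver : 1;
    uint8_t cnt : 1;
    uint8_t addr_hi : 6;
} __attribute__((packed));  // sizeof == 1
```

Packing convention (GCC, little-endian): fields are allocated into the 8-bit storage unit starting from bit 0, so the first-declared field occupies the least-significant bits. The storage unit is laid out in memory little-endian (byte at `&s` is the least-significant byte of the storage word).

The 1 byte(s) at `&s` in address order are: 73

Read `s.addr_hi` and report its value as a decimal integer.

28

[0]=0x73 (little-endian) → word 0x73
ver [0+:1] = (word>>0) & 0x1 = 1
cnt [1+:1] = (word>>1) & 0x1 = 1
addr_hi [2+:6] = (word>>2) & 0x3f = 28  ←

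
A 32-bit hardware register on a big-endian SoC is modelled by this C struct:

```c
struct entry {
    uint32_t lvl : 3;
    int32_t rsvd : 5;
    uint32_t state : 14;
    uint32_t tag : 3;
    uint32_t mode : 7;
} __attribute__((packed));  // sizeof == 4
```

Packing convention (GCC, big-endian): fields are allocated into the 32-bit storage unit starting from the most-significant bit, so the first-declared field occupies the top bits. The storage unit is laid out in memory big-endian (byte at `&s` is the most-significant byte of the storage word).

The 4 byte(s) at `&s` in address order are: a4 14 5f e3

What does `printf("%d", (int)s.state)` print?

[0]=0xa4 [1]=0x14 [2]=0x5f [3]=0xe3 (big-endian) → word 0xa4145fe3
lvl:3 @ bit 29 → (0xa4145fe3>>29)&0x7 = 0x5
rsvd:5 @ bit 24 → (0xa4145fe3>>24)&0x1f = 0x4
state:14 @ bit 10 → (0xa4145fe3>>10)&0x3fff = 0x517  ←
tag:3 @ bit 7 → (0xa4145fe3>>7)&0x7 = 0x7
mode:7 @ bit 0 → (0xa4145fe3>>0)&0x7f = 0x63

1303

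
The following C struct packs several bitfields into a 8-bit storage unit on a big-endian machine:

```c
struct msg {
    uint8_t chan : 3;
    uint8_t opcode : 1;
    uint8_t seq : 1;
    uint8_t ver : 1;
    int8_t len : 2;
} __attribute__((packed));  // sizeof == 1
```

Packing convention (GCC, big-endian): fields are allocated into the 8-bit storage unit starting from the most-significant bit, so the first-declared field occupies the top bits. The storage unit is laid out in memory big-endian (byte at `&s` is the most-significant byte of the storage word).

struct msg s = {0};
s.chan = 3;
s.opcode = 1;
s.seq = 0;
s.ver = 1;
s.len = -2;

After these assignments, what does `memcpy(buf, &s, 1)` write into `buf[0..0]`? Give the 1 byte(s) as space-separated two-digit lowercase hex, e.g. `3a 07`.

76

[5+:3] chan=3 & 0x7 = 0x3; word=0x60
[4+:1] opcode=1 & 0x1 = 0x1; word=0x70
[3+:1] seq=0 & 0x1 = 0x0; word=0x70
[2+:1] ver=1 & 0x1 = 0x1; word=0x74
[0+:2] len=-2 & 0x3 = 0x2; word=0x76
word = 0x76 → big-endian bytes:
  [0]=0x76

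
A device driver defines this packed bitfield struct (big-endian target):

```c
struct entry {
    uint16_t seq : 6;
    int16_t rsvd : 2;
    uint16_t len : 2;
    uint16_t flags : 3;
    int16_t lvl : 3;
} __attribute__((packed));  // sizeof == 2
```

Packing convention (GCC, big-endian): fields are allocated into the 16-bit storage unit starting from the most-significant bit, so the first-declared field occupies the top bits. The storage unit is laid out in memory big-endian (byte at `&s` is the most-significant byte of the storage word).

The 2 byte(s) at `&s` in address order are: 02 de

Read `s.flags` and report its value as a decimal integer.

3

[0]=0x02 [1]=0xde (big-endian) → word 0x02de
seq:6 @ bit 10 → (0x02de>>10)&0x3f = 0x0
rsvd:2 @ bit 8 → (0x02de>>8)&0x3 = 0x2
len:2 @ bit 6 → (0x02de>>6)&0x3 = 0x3
flags:3 @ bit 3 → (0x02de>>3)&0x7 = 0x3  ←
lvl:3 @ bit 0 → (0x02de>>0)&0x7 = 0x6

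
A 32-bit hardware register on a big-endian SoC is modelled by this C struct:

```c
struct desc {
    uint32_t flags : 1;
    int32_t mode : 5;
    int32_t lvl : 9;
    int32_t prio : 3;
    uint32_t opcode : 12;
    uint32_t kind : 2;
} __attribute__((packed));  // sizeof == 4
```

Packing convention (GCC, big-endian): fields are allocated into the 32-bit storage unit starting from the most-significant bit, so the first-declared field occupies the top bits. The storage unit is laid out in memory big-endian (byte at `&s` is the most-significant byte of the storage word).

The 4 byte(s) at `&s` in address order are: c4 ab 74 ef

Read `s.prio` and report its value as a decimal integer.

[0]=0xc4 [1]=0xab [2]=0x74 [3]=0xef (big-endian) → word 0xc4ab74ef
flags:1 @ bit 31 → (0xc4ab74ef>>31)&0x1 = 0x1
mode:5 @ bit 26 → (0xc4ab74ef>>26)&0x1f = 0x11
lvl:9 @ bit 17 → (0xc4ab74ef>>17)&0x1ff = 0x55
prio:3 @ bit 14 → (0xc4ab74ef>>14)&0x7 = 0x5  ←
opcode:12 @ bit 2 → (0xc4ab74ef>>2)&0xfff = 0xd3b
kind:2 @ bit 0 → (0xc4ab74ef>>0)&0x3 = 0x3
prio signed 3b, MSB=1: 5 - 8 = -3

-3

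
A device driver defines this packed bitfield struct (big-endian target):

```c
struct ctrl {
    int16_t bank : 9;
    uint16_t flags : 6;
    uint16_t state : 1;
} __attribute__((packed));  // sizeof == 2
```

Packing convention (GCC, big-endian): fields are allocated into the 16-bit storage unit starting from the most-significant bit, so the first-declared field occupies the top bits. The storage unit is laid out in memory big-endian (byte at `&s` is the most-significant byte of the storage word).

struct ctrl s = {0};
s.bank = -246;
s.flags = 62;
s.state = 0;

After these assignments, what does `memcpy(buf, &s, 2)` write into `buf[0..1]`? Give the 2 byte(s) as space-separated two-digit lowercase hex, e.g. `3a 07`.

bank (9b) val=-246 bits=0x10a at bit 7: 0x8500
flags (6b) val=62 bits=0x3e at bit 1: 0x857c
state (1b) val=0 bits=0x0 at bit 0: 0x857c
word = 0x857c → big-endian bytes:
  [0]=0x85  [1]=0x7c

85 7c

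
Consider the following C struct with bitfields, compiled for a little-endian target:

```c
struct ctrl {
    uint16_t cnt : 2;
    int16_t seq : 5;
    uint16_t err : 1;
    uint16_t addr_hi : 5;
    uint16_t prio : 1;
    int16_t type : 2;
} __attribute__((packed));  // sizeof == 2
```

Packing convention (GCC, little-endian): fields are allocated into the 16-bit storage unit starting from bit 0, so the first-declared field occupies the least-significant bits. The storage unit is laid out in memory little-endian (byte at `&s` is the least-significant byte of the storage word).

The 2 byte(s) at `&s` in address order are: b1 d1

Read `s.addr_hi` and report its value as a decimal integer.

17

[0]=0xb1 [1]=0xd1 (little-endian) → word 0xd1b1
cnt:2 @ bit 0 → (0xd1b1>>0)&0x3 = 0x1
seq:5 @ bit 2 → (0xd1b1>>2)&0x1f = 0xc
err:1 @ bit 7 → (0xd1b1>>7)&0x1 = 0x1
addr_hi:5 @ bit 8 → (0xd1b1>>8)&0x1f = 0x11  ←
prio:1 @ bit 13 → (0xd1b1>>13)&0x1 = 0x0
type:2 @ bit 14 → (0xd1b1>>14)&0x3 = 0x3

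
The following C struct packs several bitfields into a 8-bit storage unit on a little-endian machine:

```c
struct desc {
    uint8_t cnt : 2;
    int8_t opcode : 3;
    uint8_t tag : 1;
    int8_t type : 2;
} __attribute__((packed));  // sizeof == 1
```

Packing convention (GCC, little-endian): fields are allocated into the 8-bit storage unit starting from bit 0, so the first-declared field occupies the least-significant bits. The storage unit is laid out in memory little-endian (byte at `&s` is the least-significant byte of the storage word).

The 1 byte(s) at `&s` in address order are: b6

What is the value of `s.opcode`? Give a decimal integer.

-3

[0]=0xb6 (little-endian) → word 0xb6
cnt [0+:2] = (word>>0) & 0x3 = 2
opcode [2+:3] = (word>>2) & 0x7 = 5  ←
tag [5+:1] = (word>>5) & 0x1 = 1
type [6+:2] = (word>>6) & 0x3 = 2
opcode signed 3b, MSB=1: 5 - 8 = -3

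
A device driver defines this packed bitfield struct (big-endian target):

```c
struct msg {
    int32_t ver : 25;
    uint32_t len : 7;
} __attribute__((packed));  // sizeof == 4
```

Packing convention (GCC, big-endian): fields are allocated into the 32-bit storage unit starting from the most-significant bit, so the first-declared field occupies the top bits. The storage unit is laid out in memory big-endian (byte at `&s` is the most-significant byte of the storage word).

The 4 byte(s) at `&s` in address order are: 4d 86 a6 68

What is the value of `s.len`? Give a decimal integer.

104

[0]=0x4d [1]=0x86 [2]=0xa6 [3]=0x68 (big-endian) → word 0x4d86a668
ver:25 @ bit 7 → (0x4d86a668>>7)&0x1ffffff = 0x9b0d4c
len:7 @ bit 0 → (0x4d86a668>>0)&0x7f = 0x68  ←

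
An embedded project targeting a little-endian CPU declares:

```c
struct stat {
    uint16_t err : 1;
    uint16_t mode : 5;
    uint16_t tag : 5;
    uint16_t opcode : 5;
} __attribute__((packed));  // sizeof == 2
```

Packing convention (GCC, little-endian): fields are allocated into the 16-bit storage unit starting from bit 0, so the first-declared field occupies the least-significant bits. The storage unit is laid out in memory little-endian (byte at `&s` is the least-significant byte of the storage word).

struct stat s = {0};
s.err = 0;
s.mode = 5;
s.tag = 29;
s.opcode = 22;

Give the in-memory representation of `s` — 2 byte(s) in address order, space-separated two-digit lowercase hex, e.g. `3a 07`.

4a b7

err (1b) val=0 bits=0x0 at bit 0: 0x0000
mode (5b) val=5 bits=0x5 at bit 1: 0x000a
tag (5b) val=29 bits=0x1d at bit 6: 0x074a
opcode (5b) val=22 bits=0x16 at bit 11: 0xb74a
word = 0xb74a → little-endian bytes:
  [0]=0x4a  [1]=0xb7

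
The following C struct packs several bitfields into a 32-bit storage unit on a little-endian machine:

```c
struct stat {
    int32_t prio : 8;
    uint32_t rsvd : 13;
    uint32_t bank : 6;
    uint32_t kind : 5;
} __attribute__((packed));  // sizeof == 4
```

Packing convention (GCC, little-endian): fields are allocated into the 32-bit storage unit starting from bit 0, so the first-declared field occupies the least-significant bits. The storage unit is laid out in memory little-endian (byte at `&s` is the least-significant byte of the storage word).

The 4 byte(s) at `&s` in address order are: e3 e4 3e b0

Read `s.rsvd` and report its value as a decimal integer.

[0]=0xe3 [1]=0xe4 [2]=0x3e [3]=0xb0 (little-endian) → word 0xb03ee4e3
prio:8 @ bit 0 → (0xb03ee4e3>>0)&0xff = 0xe3
rsvd:13 @ bit 8 → (0xb03ee4e3>>8)&0x1fff = 0x1ee4  ←
bank:6 @ bit 21 → (0xb03ee4e3>>21)&0x3f = 0x1
kind:5 @ bit 27 → (0xb03ee4e3>>27)&0x1f = 0x16

7908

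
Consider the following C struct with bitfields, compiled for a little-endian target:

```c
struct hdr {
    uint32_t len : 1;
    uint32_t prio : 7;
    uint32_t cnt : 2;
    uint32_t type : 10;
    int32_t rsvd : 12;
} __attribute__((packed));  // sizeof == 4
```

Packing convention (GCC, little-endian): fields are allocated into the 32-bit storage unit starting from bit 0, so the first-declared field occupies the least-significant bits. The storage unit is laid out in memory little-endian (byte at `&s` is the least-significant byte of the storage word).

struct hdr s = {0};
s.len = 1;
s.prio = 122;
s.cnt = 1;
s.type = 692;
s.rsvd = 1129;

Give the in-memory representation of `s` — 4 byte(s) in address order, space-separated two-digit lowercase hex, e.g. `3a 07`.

len (1b) val=1 bits=0x1 at bit 0: 0x00000001
prio (7b) val=122 bits=0x7a at bit 1: 0x000000f5
cnt (2b) val=1 bits=0x1 at bit 8: 0x000001f5
type (10b) val=692 bits=0x2b4 at bit 10: 0x000ad1f5
rsvd (12b) val=1129 bits=0x469 at bit 20: 0x469ad1f5
word = 0x469ad1f5 → little-endian bytes:
  [0]=0xf5  [1]=0xd1  [2]=0x9a  [3]=0x46

f5 d1 9a 46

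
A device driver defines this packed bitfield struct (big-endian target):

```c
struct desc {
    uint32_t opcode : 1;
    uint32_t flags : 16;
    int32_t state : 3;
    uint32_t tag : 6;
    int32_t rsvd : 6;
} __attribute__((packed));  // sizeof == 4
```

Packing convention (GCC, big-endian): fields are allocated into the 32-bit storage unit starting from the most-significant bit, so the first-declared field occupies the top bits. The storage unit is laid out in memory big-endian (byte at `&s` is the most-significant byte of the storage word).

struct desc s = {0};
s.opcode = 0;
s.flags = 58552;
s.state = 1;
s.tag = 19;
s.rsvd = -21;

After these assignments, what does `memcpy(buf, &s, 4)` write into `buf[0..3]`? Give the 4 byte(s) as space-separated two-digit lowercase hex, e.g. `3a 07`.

72 5c 14 eb

[31+:1] opcode=0 & 0x1 = 0x0; word=0x00000000
[15+:16] flags=58552 & 0xffff = 0xe4b8; word=0x725c0000
[12+:3] state=1 & 0x7 = 0x1; word=0x725c1000
[6+:6] tag=19 & 0x3f = 0x13; word=0x725c14c0
[0+:6] rsvd=-21 & 0x3f = 0x2b; word=0x725c14eb
word = 0x725c14eb → big-endian bytes:
  [0]=0x72  [1]=0x5c  [2]=0x14  [3]=0xeb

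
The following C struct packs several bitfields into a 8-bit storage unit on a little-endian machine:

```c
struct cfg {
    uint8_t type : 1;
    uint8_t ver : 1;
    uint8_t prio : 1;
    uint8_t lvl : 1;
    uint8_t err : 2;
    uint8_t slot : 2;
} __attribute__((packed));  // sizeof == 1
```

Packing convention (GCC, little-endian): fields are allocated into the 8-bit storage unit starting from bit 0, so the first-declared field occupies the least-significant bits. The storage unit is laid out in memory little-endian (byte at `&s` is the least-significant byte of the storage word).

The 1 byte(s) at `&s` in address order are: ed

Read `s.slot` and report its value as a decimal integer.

3

[0]=0xed (little-endian) → word 0xed
type:1 @ bit 0 → (0xed>>0)&0x1 = 0x1
ver:1 @ bit 1 → (0xed>>1)&0x1 = 0x0
prio:1 @ bit 2 → (0xed>>2)&0x1 = 0x1
lvl:1 @ bit 3 → (0xed>>3)&0x1 = 0x1
err:2 @ bit 4 → (0xed>>4)&0x3 = 0x2
slot:2 @ bit 6 → (0xed>>6)&0x3 = 0x3  ←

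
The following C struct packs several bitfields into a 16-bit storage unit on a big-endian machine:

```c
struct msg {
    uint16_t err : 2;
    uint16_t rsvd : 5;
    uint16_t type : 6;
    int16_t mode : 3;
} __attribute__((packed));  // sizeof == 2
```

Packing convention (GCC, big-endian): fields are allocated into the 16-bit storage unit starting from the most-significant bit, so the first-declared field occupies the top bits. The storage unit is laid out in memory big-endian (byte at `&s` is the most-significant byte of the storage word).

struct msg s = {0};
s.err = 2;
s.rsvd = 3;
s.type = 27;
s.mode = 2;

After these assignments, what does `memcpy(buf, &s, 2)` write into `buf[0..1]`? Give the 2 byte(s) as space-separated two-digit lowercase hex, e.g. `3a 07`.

86 da

err (2b) val=2 bits=0x2 at bit 14: 0x8000
rsvd (5b) val=3 bits=0x3 at bit 9: 0x8600
type (6b) val=27 bits=0x1b at bit 3: 0x86d8
mode (3b) val=2 bits=0x2 at bit 0: 0x86da
word = 0x86da → big-endian bytes:
  [0]=0x86  [1]=0xda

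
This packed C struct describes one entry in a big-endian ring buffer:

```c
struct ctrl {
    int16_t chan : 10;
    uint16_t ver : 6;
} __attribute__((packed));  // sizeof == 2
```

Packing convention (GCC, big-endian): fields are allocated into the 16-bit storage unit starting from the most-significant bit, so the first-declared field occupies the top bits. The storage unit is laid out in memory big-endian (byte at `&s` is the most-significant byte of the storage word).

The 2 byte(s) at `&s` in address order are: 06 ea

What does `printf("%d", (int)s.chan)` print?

[0]=0x06 [1]=0xea (big-endian) → word 0x06ea
chan:10 @ bit 6 → (0x06ea>>6)&0x3ff = 0x1b  ←
ver:6 @ bit 0 → (0x06ea>>0)&0x3f = 0x2a
chan signed 10b, MSB=0: value = 27

27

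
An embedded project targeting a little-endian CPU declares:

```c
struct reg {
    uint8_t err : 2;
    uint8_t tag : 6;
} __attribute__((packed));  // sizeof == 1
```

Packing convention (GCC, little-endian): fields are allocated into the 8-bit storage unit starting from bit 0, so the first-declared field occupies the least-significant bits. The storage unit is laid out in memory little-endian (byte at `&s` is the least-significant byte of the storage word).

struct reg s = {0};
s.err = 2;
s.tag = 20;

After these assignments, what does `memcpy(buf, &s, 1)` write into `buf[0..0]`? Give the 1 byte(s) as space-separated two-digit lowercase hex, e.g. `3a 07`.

52

[0+:2] err=2 & 0x3 = 0x2; word=0x02
[2+:6] tag=20 & 0x3f = 0x14; word=0x52
word = 0x52 → little-endian bytes:
  [0]=0x52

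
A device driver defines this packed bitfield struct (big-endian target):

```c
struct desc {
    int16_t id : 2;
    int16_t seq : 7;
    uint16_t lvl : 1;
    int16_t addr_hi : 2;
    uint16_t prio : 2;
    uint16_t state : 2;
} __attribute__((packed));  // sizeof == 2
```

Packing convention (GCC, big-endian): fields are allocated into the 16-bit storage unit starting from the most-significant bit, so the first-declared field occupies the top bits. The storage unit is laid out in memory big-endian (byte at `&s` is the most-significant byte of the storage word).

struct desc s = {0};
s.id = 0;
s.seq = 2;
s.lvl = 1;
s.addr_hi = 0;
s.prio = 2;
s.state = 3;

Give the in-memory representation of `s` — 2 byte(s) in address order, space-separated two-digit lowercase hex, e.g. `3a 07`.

[14+:2] id=0 & 0x3 = 0x0; word=0x0000
[7+:7] seq=2 & 0x7f = 0x2; word=0x0100
[6+:1] lvl=1 & 0x1 = 0x1; word=0x0140
[4+:2] addr_hi=0 & 0x3 = 0x0; word=0x0140
[2+:2] prio=2 & 0x3 = 0x2; word=0x0148
[0+:2] state=3 & 0x3 = 0x3; word=0x014b
word = 0x014b → big-endian bytes:
  [0]=0x01  [1]=0x4b

01 4b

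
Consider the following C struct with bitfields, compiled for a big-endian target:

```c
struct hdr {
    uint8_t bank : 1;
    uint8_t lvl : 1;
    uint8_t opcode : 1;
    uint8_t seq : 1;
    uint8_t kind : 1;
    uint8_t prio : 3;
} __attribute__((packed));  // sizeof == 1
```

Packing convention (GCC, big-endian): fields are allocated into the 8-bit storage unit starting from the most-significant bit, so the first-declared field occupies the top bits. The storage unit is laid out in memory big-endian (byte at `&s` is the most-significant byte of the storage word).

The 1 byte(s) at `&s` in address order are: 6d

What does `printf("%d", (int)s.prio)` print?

[0]=0x6d (big-endian) → word 0x6d
bank [7+:1] = (word>>7) & 0x1 = 0
lvl [6+:1] = (word>>6) & 0x1 = 1
opcode [5+:1] = (word>>5) & 0x1 = 1
seq [4+:1] = (word>>4) & 0x1 = 0
kind [3+:1] = (word>>3) & 0x1 = 1
prio [0+:3] = (word>>0) & 0x7 = 5  ←

5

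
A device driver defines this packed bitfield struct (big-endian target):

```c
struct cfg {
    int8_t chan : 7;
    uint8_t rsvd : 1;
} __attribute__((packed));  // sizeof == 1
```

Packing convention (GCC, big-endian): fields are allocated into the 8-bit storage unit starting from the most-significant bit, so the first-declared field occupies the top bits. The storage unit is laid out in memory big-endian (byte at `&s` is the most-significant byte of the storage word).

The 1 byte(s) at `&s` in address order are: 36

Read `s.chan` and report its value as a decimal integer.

27

[0]=0x36 (big-endian) → word 0x36
chan [1+:7] = (word>>1) & 0x7f = 27  ←
rsvd [0+:1] = (word>>0) & 0x1 = 0
chan signed 7b, MSB=0: value = 27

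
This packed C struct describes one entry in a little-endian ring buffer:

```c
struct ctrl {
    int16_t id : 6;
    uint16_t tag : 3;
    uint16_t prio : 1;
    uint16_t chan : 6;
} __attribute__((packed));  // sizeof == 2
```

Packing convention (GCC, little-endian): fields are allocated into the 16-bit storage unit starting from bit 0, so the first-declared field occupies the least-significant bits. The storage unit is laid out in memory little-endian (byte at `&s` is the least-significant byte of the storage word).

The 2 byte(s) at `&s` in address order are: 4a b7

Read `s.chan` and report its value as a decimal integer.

45

[0]=0x4a [1]=0xb7 (little-endian) → word 0xb74a
id:6 @ bit 0 → (0xb74a>>0)&0x3f = 0xa
tag:3 @ bit 6 → (0xb74a>>6)&0x7 = 0x5
prio:1 @ bit 9 → (0xb74a>>9)&0x1 = 0x1
chan:6 @ bit 10 → (0xb74a>>10)&0x3f = 0x2d  ←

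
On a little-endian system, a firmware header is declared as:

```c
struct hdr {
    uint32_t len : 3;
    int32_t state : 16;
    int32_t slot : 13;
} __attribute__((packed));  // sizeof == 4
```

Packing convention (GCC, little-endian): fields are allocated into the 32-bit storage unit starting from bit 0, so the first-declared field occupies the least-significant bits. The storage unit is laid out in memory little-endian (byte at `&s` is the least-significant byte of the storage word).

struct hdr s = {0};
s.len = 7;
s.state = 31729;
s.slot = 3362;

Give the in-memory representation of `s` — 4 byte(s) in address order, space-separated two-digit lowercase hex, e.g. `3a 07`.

8f df 13 69

len:3 = 7 → 0x7 << 0 → word 0x00000007
state:16 = 31729 → 0x7bf1 << 3 → word 0x0003df8f
slot:13 = 3362 → 0xd22 << 19 → word 0x6913df8f
word = 0x6913df8f → little-endian bytes:
  [0]=0x8f  [1]=0xdf  [2]=0x13  [3]=0x69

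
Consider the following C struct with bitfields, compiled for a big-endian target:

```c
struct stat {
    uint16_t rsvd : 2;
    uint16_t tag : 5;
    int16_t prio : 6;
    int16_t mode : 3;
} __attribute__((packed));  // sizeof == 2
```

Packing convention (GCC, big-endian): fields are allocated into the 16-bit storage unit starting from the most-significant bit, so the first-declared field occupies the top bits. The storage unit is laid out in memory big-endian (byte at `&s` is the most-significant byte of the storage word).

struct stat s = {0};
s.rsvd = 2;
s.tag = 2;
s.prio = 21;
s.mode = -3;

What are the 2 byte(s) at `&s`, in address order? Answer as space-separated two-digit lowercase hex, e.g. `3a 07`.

rsvd:2 = 2 → 0x2 << 14 → word 0x8000
tag:5 = 2 → 0x2 << 9 → word 0x8400
prio:6 = 21 → 0x15 << 3 → word 0x84a8
mode:3 = -3 → 0x5 << 0 → word 0x84ad
word = 0x84ad → big-endian bytes:
  [0]=0x84  [1]=0xad

84 ad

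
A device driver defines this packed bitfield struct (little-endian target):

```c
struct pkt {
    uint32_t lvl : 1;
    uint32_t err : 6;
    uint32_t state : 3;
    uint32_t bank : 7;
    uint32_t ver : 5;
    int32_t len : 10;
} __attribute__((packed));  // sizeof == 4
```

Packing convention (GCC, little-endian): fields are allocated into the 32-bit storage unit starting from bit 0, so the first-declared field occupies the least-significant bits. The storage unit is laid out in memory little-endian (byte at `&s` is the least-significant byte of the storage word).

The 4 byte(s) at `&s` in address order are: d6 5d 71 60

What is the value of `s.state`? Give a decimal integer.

3

[0]=0xd6 [1]=0x5d [2]=0x71 [3]=0x60 (little-endian) → word 0x60715dd6
lvl:1 @ bit 0 → (0x60715dd6>>0)&0x1 = 0x0
err:6 @ bit 1 → (0x60715dd6>>1)&0x3f = 0x2b
state:3 @ bit 7 → (0x60715dd6>>7)&0x7 = 0x3  ←
bank:7 @ bit 10 → (0x60715dd6>>10)&0x7f = 0x57
ver:5 @ bit 17 → (0x60715dd6>>17)&0x1f = 0x18
len:10 @ bit 22 → (0x60715dd6>>22)&0x3ff = 0x181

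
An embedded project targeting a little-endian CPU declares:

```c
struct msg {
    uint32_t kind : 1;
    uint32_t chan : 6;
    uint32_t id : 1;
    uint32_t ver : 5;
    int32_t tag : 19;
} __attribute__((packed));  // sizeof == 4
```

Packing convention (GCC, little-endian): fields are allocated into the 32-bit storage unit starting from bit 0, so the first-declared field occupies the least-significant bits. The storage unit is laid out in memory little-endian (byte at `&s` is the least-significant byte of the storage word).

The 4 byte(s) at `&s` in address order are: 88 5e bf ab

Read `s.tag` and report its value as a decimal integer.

[0]=0x88 [1]=0x5e [2]=0xbf [3]=0xab (little-endian) → word 0xabbf5e88
kind [0+:1] = (word>>0) & 0x1 = 0
chan [1+:6] = (word>>1) & 0x3f = 4
id [7+:1] = (word>>7) & 0x1 = 1
ver [8+:5] = (word>>8) & 0x1f = 30
tag [13+:19] = (word>>13) & 0x7ffff = 351738  ←
tag signed 19b, MSB=1: 351738 - 524288 = -172550

-172550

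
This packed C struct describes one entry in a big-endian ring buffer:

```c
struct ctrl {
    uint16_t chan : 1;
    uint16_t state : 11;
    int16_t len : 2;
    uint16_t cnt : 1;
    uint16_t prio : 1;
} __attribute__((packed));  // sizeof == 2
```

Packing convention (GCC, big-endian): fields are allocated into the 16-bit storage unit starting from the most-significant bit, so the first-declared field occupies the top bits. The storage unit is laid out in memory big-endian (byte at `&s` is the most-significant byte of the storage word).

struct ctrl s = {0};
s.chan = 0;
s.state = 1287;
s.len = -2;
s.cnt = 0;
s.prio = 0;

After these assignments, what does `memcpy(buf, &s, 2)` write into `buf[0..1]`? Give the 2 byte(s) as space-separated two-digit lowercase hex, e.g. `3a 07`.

chan (1b) val=0 bits=0x0 at bit 15: 0x0000
state (11b) val=1287 bits=0x507 at bit 4: 0x5070
len (2b) val=-2 bits=0x2 at bit 2: 0x5078
cnt (1b) val=0 bits=0x0 at bit 1: 0x5078
prio (1b) val=0 bits=0x0 at bit 0: 0x5078
word = 0x5078 → big-endian bytes:
  [0]=0x50  [1]=0x78

50 78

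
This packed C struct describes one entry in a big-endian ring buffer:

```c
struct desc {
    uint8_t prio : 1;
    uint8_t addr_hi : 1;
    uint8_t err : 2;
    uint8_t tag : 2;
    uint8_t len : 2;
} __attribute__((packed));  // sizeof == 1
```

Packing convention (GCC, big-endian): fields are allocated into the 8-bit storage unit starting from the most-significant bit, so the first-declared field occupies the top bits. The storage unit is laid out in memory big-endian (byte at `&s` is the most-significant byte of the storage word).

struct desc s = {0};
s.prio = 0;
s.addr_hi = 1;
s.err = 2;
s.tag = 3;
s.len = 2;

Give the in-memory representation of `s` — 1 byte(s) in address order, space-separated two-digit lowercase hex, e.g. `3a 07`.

6e

prio:1 = 0 → 0x0 << 7 → word 0x00
addr_hi:1 = 1 → 0x1 << 6 → word 0x40
err:2 = 2 → 0x2 << 4 → word 0x60
tag:2 = 3 → 0x3 << 2 → word 0x6c
len:2 = 2 → 0x2 << 0 → word 0x6e
word = 0x6e → big-endian bytes:
  [0]=0x6e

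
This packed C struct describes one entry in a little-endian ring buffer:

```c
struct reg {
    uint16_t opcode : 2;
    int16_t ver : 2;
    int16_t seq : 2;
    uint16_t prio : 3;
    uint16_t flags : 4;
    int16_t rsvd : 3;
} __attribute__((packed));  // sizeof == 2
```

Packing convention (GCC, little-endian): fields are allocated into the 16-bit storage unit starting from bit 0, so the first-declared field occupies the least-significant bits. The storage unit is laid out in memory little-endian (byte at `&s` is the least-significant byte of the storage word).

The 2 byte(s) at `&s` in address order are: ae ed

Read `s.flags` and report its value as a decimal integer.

6

[0]=0xae [1]=0xed (little-endian) → word 0xedae
opcode:2 @ bit 0 → (0xedae>>0)&0x3 = 0x2
ver:2 @ bit 2 → (0xedae>>2)&0x3 = 0x3
seq:2 @ bit 4 → (0xedae>>4)&0x3 = 0x2
prio:3 @ bit 6 → (0xedae>>6)&0x7 = 0x6
flags:4 @ bit 9 → (0xedae>>9)&0xf = 0x6  ←
rsvd:3 @ bit 13 → (0xedae>>13)&0x7 = 0x7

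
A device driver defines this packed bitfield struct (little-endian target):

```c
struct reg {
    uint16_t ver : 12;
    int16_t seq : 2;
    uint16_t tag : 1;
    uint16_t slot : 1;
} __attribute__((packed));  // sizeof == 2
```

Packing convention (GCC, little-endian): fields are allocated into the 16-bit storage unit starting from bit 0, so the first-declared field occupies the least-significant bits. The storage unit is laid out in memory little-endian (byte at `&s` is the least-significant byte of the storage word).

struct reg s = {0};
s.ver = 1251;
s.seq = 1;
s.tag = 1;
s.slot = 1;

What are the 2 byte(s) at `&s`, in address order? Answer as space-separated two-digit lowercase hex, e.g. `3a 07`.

ver (12b) val=1251 bits=0x4e3 at bit 0: 0x04e3
seq (2b) val=1 bits=0x1 at bit 12: 0x14e3
tag (1b) val=1 bits=0x1 at bit 14: 0x54e3
slot (1b) val=1 bits=0x1 at bit 15: 0xd4e3
word = 0xd4e3 → little-endian bytes:
  [0]=0xe3  [1]=0xd4

e3 d4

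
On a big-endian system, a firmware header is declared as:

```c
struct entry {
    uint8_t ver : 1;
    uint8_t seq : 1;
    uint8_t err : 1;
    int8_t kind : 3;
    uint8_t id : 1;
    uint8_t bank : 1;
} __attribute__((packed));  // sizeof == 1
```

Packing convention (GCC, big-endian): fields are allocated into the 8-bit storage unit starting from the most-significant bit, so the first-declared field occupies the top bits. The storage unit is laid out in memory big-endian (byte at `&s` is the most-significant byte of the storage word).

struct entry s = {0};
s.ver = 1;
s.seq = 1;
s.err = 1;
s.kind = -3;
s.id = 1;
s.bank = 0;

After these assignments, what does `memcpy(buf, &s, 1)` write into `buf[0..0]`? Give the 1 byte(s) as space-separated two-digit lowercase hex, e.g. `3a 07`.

ver:1 = 1 → 0x1 << 7 → word 0x80
seq:1 = 1 → 0x1 << 6 → word 0xc0
err:1 = 1 → 0x1 << 5 → word 0xe0
kind:3 = -3 → 0x5 << 2 → word 0xf4
id:1 = 1 → 0x1 << 1 → word 0xf6
bank:1 = 0 → 0x0 << 0 → word 0xf6
word = 0xf6 → big-endian bytes:
  [0]=0xf6

f6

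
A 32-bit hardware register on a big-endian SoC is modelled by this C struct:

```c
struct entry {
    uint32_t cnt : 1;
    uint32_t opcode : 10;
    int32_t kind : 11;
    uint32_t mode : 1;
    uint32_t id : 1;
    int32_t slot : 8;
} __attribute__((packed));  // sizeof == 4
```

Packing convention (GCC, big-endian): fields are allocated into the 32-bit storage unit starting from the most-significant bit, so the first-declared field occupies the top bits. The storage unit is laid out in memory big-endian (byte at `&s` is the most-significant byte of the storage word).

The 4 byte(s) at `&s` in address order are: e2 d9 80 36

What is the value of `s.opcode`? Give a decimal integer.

[0]=0xe2 [1]=0xd9 [2]=0x80 [3]=0x36 (big-endian) → word 0xe2d98036
cnt:1 @ bit 31 → (0xe2d98036>>31)&0x1 = 0x1
opcode:10 @ bit 21 → (0xe2d98036>>21)&0x3ff = 0x316  ←
kind:11 @ bit 10 → (0xe2d98036>>10)&0x7ff = 0x660
mode:1 @ bit 9 → (0xe2d98036>>9)&0x1 = 0x0
id:1 @ bit 8 → (0xe2d98036>>8)&0x1 = 0x0
slot:8 @ bit 0 → (0xe2d98036>>0)&0xff = 0x36

790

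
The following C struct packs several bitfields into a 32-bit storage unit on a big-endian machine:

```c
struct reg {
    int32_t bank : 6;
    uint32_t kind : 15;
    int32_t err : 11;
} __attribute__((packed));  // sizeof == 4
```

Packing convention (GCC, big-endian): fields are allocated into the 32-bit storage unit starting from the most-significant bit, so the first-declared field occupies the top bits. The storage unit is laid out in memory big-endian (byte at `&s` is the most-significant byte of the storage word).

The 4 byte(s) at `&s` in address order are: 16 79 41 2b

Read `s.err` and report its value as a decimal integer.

299

[0]=0x16 [1]=0x79 [2]=0x41 [3]=0x2b (big-endian) → word 0x1679412b
bank:6 @ bit 26 → (0x1679412b>>26)&0x3f = 0x5
kind:15 @ bit 11 → (0x1679412b>>11)&0x7fff = 0x4f28
err:11 @ bit 0 → (0x1679412b>>0)&0x7ff = 0x12b  ←
err signed 11b, MSB=0: value = 299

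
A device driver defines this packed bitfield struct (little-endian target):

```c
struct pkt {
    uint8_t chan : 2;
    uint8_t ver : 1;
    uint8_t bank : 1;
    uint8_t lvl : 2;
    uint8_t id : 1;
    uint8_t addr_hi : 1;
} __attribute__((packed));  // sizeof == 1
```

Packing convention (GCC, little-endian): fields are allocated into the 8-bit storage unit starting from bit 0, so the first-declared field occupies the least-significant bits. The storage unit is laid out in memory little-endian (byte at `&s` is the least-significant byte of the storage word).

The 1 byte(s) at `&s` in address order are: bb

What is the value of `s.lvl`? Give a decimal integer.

3

[0]=0xbb (little-endian) → word 0xbb
chan [0+:2] = (word>>0) & 0x3 = 3
ver [2+:1] = (word>>2) & 0x1 = 0
bank [3+:1] = (word>>3) & 0x1 = 1
lvl [4+:2] = (word>>4) & 0x3 = 3  ←
id [6+:1] = (word>>6) & 0x1 = 0
addr_hi [7+:1] = (word>>7) & 0x1 = 1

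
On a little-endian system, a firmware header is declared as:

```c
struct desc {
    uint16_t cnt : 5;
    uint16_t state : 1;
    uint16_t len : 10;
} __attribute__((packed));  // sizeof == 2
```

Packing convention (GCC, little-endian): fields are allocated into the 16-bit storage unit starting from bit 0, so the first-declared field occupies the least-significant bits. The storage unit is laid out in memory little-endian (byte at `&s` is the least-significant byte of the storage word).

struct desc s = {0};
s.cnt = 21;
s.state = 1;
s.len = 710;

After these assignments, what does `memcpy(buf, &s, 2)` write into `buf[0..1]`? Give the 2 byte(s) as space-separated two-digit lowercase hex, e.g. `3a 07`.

b5 b1

cnt (5b) val=21 bits=0x15 at bit 0: 0x0015
state (1b) val=1 bits=0x1 at bit 5: 0x0035
len (10b) val=710 bits=0x2c6 at bit 6: 0xb1b5
word = 0xb1b5 → little-endian bytes:
  [0]=0xb5  [1]=0xb1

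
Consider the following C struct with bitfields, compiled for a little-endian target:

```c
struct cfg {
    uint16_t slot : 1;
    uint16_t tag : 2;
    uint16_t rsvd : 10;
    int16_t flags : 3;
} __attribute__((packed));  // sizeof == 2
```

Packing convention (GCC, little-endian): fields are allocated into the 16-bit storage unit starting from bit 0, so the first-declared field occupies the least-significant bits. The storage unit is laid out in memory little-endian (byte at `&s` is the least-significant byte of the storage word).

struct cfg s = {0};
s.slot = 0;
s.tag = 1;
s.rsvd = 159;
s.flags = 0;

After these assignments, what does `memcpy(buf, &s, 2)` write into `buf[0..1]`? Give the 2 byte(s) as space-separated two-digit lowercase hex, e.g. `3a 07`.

fa 04

[0+:1] slot=0 & 0x1 = 0x0; word=0x0000
[1+:2] tag=1 & 0x3 = 0x1; word=0x0002
[3+:10] rsvd=159 & 0x3ff = 0x9f; word=0x04fa
[13+:3] flags=0 & 0x7 = 0x0; word=0x04fa
word = 0x04fa → little-endian bytes:
  [0]=0xfa  [1]=0x04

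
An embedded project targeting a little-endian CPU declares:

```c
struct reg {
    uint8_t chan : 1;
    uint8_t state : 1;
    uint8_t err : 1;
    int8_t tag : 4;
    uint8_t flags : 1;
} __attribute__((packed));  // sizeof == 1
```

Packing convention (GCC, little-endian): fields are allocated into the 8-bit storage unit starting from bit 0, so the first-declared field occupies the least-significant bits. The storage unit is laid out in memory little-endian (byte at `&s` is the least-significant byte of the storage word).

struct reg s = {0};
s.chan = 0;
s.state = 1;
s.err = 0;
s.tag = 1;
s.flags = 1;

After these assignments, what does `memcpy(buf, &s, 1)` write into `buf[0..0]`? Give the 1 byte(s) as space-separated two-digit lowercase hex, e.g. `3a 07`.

chan:1 = 0 → 0x0 << 0 → word 0x00
state:1 = 1 → 0x1 << 1 → word 0x02
err:1 = 0 → 0x0 << 2 → word 0x02
tag:4 = 1 → 0x1 << 3 → word 0x0a
flags:1 = 1 → 0x1 << 7 → word 0x8a
word = 0x8a → little-endian bytes:
  [0]=0x8a

8a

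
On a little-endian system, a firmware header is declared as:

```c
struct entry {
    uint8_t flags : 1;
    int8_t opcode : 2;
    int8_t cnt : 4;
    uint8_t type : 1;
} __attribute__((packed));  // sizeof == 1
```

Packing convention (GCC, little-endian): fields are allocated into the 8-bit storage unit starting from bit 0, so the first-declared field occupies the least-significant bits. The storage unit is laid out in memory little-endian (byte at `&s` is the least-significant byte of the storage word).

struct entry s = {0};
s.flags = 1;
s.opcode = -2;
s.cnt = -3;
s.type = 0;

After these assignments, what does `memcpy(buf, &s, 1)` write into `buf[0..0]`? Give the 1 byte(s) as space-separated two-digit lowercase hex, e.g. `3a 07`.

flags:1 = 1 → 0x1 << 0 → word 0x01
opcode:2 = -2 → 0x2 << 1 → word 0x05
cnt:4 = -3 → 0xd << 3 → word 0x6d
type:1 = 0 → 0x0 << 7 → word 0x6d
word = 0x6d → little-endian bytes:
  [0]=0x6d

6d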